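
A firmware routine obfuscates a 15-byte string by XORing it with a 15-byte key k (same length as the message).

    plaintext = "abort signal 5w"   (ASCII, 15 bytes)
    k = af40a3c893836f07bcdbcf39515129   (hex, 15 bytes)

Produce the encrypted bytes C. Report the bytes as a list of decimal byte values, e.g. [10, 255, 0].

XOR is its own inverse, so applying the key byte-wise gives the result directly.
61 ^ af = ce
62 ^ 40 = 22
6f ^ a3 = cc
72 ^ c8 = ba
74 ^ 93 = e7
20 ^ 83 = a3
73 ^ 6f = 1c
69 ^ 07 = 6e
67 ^ bc = db
6e ^ db = b5
61 ^ cf = ae
6c ^ 39 = 55
20 ^ 51 = 71
35 ^ 51 = 64
77 ^ 29 = 5e

[206, 34, 204, 186, 231, 163, 28, 110, 219, 181, 174, 85, 113, 100, 94]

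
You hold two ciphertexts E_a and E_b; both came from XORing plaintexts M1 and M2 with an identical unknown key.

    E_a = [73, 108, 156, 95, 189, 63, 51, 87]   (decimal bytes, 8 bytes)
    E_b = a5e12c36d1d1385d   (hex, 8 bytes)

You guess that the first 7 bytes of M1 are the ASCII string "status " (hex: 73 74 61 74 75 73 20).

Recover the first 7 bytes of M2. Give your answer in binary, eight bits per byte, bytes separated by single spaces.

10011111 11111001 11010001 00011101 00011001 10011101 00101011

First, E_a ⊕ E_b = (M1 ⊕ K) ⊕ (M2 ⊕ K) = M1 ⊕ M2, so the key drops out. Then M2 = (M1 ⊕ M2) ⊕ M1 over the first 7 bytes.
byte 0: (49 xor a5) xor 73 = ec xor 73 = 9f
byte 1: (6c xor e1) xor 74 = 8d xor 74 = f9
byte 2: (9c xor 2c) xor 61 = b0 xor 61 = d1
byte 3: (5f xor 36) xor 74 = 69 xor 74 = 1d
byte 4: (bd xor d1) xor 75 = 6c xor 75 = 19
byte 5: (3f xor d1) xor 73 = ee xor 73 = 9d
byte 6: (33 xor 38) xor 20 = 0b xor 20 = 2b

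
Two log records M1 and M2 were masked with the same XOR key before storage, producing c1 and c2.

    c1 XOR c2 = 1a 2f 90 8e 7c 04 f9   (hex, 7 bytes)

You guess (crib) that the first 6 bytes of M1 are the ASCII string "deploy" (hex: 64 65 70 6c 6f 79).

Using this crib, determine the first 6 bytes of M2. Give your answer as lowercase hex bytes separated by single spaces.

Since c1 ⊕ c2 = M1 ⊕ M2, XORing with the guessed M1 bytes yields the corresponding M2 bytes: M2 = (c1 ⊕ c2) ⊕ M1.
00011010 xor 01100100 = 01111110
00101111 xor 01100101 = 01001010
10010000 xor 01110000 = 11100000
10001110 xor 01101100 = 11100010
01111100 xor 01101111 = 00010011
00000100 xor 01111001 = 01111101

7e 4a e0 e2 13 7d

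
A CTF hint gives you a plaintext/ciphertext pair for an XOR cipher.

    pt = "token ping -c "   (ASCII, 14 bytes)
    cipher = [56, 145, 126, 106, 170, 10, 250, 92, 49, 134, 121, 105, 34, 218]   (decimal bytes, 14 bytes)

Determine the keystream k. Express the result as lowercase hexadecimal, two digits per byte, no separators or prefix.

Since cipher = pt ⊕ k, XORing both sides with pt gives k = pt ⊕ cipher.
byte 0: 74 xor 38 = 4c
byte 1: 6f xor 91 = fe
byte 2: 6b xor 7e = 15
byte 3: 65 xor 6a = 0f
byte 4: 6e xor aa = c4
byte 5: 20 xor 0a = 2a
byte 6: 70 xor fa = 8a
byte 7: 69 xor 5c = 35
byte 8: 6e xor 31 = 5f
byte 9: 67 xor 86 = e1
byte 10: 20 xor 79 = 59
byte 11: 2d xor 69 = 44
byte 12: 63 xor 22 = 41
byte 13: 20 xor da = fa

4cfe150fc42a8a355fe1594441fa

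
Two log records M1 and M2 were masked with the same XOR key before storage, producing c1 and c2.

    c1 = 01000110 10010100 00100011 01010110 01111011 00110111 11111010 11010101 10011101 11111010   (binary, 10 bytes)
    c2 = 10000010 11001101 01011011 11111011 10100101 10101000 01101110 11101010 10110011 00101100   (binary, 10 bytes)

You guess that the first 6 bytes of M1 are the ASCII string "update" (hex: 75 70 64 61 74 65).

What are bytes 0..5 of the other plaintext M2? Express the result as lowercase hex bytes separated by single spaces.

b1 29 1c cc aa fa

First, c1 ⊕ c2 = (M1 ⊕ K) ⊕ (M2 ⊕ K) = M1 ⊕ M2, so the key drops out. Then M2 = (M1 ⊕ M2) ⊕ M1 over the first 6 bytes.
byte 0: (46 XOR 82) XOR 75 = c4 XOR 75 = b1
byte 1: (94 XOR cd) XOR 70 = 59 XOR 70 = 29
byte 2: (23 XOR 5b) XOR 64 = 78 XOR 64 = 1c
byte 3: (56 XOR fb) XOR 61 = ad XOR 61 = cc
byte 4: (7b XOR a5) XOR 74 = de XOR 74 = aa
byte 5: (37 XOR a8) XOR 65 = 9f XOR 65 = fa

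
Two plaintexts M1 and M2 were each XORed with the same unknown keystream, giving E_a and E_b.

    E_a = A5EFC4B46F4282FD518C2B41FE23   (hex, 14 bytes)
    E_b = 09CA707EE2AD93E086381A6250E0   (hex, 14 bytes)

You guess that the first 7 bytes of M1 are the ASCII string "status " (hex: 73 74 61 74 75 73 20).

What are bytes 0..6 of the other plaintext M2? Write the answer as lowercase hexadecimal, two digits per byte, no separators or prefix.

df51d5bef89c31

First, E_a ⊕ E_b = (M1 ⊕ K) ⊕ (M2 ⊕ K) = M1 ⊕ M2, so the key drops out. Then M2 = (M1 ⊕ M2) ⊕ M1 over the first 7 bytes.
byte 0: (a5 XOR 09) XOR 73 = ac XOR 73 = df
byte 1: (ef XOR ca) XOR 74 = 25 XOR 74 = 51
byte 2: (c4 XOR 70) XOR 61 = b4 XOR 61 = d5
byte 3: (b4 XOR 7e) XOR 74 = ca XOR 74 = be
byte 4: (6f XOR e2) XOR 75 = 8d XOR 75 = f8
byte 5: (42 XOR ad) XOR 73 = ef XOR 73 = 9c
byte 6: (82 XOR 93) XOR 20 = 11 XOR 20 = 31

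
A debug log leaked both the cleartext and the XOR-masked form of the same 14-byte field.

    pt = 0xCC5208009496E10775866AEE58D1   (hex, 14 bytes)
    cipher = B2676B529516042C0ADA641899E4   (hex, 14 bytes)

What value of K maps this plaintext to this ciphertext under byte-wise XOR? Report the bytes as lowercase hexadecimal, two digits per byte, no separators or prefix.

7e3563520180e52b7f5c0ef6c135

Since cipher = pt ⊕ K, XORing both sides with pt gives K = pt ⊕ cipher.
204 ^ 178 = 126
 82 ^ 103 =  53
  8 ^ 107 =  99
  0 ^  82 =  82
148 ^ 149 =   1
150 ^  22 = 128
225 ^   4 = 229
  7 ^  44 =  43
117 ^  10 = 127
134 ^ 218 =  92
106 ^ 100 =  14
238 ^  24 = 246
 88 ^ 153 = 193
209 ^ 228 =  53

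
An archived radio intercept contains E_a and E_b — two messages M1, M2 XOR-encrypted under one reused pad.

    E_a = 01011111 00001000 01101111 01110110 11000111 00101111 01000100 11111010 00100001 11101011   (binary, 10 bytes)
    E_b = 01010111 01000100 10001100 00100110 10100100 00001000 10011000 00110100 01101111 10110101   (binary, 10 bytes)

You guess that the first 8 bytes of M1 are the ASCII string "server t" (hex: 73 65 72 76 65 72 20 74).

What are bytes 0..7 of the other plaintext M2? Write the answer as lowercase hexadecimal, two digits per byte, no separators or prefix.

7b2991260655fcba

First, E_a ⊕ E_b = (M1 ⊕ K) ⊕ (M2 ⊕ K) = M1 ⊕ M2, so the key drops out. Then M2 = (M1 ⊕ M2) ⊕ M1 over the first 8 bytes.
byte 0: (5f XOR 57) XOR 73 = 08 XOR 73 = 7b
byte 1: (08 XOR 44) XOR 65 = 4c XOR 65 = 29
byte 2: (6f XOR 8c) XOR 72 = e3 XOR 72 = 91
byte 3: (76 XOR 26) XOR 76 = 50 XOR 76 = 26
byte 4: (c7 XOR a4) XOR 65 = 63 XOR 65 = 06
byte 5: (2f XOR 08) XOR 72 = 27 XOR 72 = 55
byte 6: (44 XOR 98) XOR 20 = dc XOR 20 = fc
byte 7: (fa XOR 34) XOR 74 = ce XOR 74 = ba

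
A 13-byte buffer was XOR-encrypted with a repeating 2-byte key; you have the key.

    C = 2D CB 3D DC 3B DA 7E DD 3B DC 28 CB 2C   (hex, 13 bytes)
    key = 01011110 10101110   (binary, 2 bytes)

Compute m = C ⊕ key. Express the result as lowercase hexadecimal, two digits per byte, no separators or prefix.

The 2-byte key repeats, so the effective keystream is 5e ae 5e ae 5e ae 5e ae 5e ae 5e ae 5e.
byte 0: 2d ^ 5e = 73
byte 1: cb ^ ae = 65
byte 2: 3d ^ 5e = 63
byte 3: dc ^ ae = 72
byte 4: 3b ^ 5e = 65
byte 5: da ^ ae = 74
byte 6: 7e ^ 5e = 20
byte 7: dd ^ ae = 73
byte 8: 3b ^ 5e = 65
byte 9: dc ^ ae = 72
byte 10: 28 ^ 5e = 76
byte 11: cb ^ ae = 65
byte 12: 2c ^ 5e = 72

73656372657420736572766572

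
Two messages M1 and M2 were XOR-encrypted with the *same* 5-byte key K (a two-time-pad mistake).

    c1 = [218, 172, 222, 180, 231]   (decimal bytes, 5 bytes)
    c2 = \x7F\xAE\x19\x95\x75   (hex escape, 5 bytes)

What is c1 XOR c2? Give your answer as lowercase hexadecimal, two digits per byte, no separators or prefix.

a502c72192

c1 ⊕ c2 = (M1 ⊕ K) ⊕ (M2 ⊕ K) = M1 ⊕ M2 — the shared key cancels under XOR.
da xor 7f = a5
ac xor ae = 02
de xor 19 = c7
b4 xor 95 = 21
e7 xor 75 = 92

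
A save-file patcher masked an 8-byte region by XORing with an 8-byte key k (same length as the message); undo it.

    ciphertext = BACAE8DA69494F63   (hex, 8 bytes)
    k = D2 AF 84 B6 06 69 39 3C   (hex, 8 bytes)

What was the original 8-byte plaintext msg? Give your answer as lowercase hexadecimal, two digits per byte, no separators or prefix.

ba xor d2 = 68
ca xor af = 65
e8 xor 84 = 6c
da xor b6 = 6c
69 xor 06 = 6f
49 xor 69 = 20
4f xor 39 = 76
63 xor 3c = 5f

68656c6c6f20765f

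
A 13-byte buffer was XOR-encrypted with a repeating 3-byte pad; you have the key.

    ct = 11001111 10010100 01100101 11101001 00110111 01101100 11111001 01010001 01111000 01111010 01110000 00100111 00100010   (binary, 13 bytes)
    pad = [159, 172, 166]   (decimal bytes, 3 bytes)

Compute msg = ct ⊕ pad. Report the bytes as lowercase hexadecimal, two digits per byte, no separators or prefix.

5038c3769bca66fddee5dc81bd

The 3-byte key repeats, so the effective keystream is 9f ac a6 9f ac a6 9f ac a6 9f ac a6 9f.
byte 0: 207 ^ 159 =  80
byte 1: 148 ^ 172 =  56
byte 2: 101 ^ 166 = 195
byte 3: 233 ^ 159 = 118
byte 4:  55 ^ 172 = 155
byte 5: 108 ^ 166 = 202
byte 6: 249 ^ 159 = 102
byte 7:  81 ^ 172 = 253
byte 8: 120 ^ 166 = 222
byte 9: 122 ^ 159 = 229
byte 10: 112 ^ 172 = 220
byte 11:  39 ^ 166 = 129
byte 12:  34 ^ 159 = 189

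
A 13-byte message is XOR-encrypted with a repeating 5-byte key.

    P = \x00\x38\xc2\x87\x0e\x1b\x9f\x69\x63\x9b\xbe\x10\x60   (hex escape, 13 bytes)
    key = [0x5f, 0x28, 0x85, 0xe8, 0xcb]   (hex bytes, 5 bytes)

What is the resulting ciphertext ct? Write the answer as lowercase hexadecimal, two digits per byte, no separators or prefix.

5f10476fc544b7ec8b50e138e5

The 5-byte key repeats, so the effective keystream is 5f 28 85 e8 cb 5f 28 85 e8 cb 5f 28 85.
byte 0: 00 ^ 5f = 5f
byte 1: 38 ^ 28 = 10
byte 2: c2 ^ 85 = 47
byte 3: 87 ^ e8 = 6f
byte 4: 0e ^ cb = c5
byte 5: 1b ^ 5f = 44
byte 6: 9f ^ 28 = b7
byte 7: 69 ^ 85 = ec
byte 8: 63 ^ e8 = 8b
byte 9: 9b ^ cb = 50
byte 10: be ^ 5f = e1
byte 11: 10 ^ 28 = 38
byte 12: 60 ^ 85 = e5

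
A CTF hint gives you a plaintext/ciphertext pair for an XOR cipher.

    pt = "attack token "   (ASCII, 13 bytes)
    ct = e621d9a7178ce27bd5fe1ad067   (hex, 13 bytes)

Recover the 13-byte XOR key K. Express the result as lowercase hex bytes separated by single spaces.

Since ct = pt ⊕ K, XORing both sides with pt gives K = pt ⊕ ct.
 97 ^ 230 = 135
116 ^  33 =  85
116 ^ 217 = 173
 97 ^ 167 = 198
 99 ^  23 = 116
107 ^ 140 = 231
 32 ^ 226 = 194
116 ^ 123 =  15
111 ^ 213 = 186
107 ^ 254 = 149
101 ^  26 = 127
110 ^ 208 = 190
 32 ^ 103 =  71

87 55 ad c6 74 e7 c2 0f ba 95 7f be 47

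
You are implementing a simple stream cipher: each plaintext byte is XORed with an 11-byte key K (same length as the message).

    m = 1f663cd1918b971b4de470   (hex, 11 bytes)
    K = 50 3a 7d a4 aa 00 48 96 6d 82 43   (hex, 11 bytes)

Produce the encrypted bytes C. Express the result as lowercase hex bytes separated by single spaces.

4f 5c 41 75 3b 8b df 8d 20 66 33

1f xor 50 = 4f
66 xor 3a = 5c
3c xor 7d = 41
d1 xor a4 = 75
91 xor aa = 3b
8b xor 00 = 8b
97 xor 48 = df
1b xor 96 = 8d
4d xor 6d = 20
e4 xor 82 = 66
70 xor 43 = 33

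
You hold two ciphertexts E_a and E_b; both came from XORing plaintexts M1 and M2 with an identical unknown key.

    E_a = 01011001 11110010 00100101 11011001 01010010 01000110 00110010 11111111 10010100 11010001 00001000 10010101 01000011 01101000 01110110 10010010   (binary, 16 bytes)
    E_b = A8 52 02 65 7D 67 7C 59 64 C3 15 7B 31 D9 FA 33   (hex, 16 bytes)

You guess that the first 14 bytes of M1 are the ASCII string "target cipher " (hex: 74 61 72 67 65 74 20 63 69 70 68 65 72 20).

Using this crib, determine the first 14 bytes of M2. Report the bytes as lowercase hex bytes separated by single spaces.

85 c1 55 db 4a 55 6e c5 99 62 75 8b 00 91

First, E_a ⊕ E_b = (M1 ⊕ K) ⊕ (M2 ⊕ K) = M1 ⊕ M2, so the key drops out. Then M2 = (M1 ⊕ M2) ⊕ M1 over the first 14 bytes.
byte 0: (59 ⊕ a8) ⊕ 74 = f1 ⊕ 74 = 85
byte 1: (f2 ⊕ 52) ⊕ 61 = a0 ⊕ 61 = c1
byte 2: (25 ⊕ 02) ⊕ 72 = 27 ⊕ 72 = 55
byte 3: (d9 ⊕ 65) ⊕ 67 = bc ⊕ 67 = db
byte 4: (52 ⊕ 7d) ⊕ 65 = 2f ⊕ 65 = 4a
byte 5: (46 ⊕ 67) ⊕ 74 = 21 ⊕ 74 = 55
byte 6: (32 ⊕ 7c) ⊕ 20 = 4e ⊕ 20 = 6e
byte 7: (ff ⊕ 59) ⊕ 63 = a6 ⊕ 63 = c5
byte 8: (94 ⊕ 64) ⊕ 69 = f0 ⊕ 69 = 99
byte 9: (d1 ⊕ c3) ⊕ 70 = 12 ⊕ 70 = 62
byte 10: (08 ⊕ 15) ⊕ 68 = 1d ⊕ 68 = 75
byte 11: (95 ⊕ 7b) ⊕ 65 = ee ⊕ 65 = 8b
byte 12: (43 ⊕ 31) ⊕ 72 = 72 ⊕ 72 = 00
byte 13: (68 ⊕ d9) ⊕ 20 = b1 ⊕ 20 = 91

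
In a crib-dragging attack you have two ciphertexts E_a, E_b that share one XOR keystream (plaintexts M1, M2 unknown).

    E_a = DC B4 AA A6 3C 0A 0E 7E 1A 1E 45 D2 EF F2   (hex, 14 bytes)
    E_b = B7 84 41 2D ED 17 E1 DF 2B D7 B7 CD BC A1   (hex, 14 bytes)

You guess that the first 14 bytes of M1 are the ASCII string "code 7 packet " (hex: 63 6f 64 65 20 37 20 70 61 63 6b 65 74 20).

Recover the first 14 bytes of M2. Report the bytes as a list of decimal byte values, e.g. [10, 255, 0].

First, E_a ⊕ E_b = (M1 ⊕ K) ⊕ (M2 ⊕ K) = M1 ⊕ M2, so the key drops out. Then M2 = (M1 ⊕ M2) ⊕ M1 over the first 14 bytes.
byte 0: (dc xor b7) xor 63 = 6b xor 63 = 08
byte 1: (b4 xor 84) xor 6f = 30 xor 6f = 5f
byte 2: (aa xor 41) xor 64 = eb xor 64 = 8f
byte 3: (a6 xor 2d) xor 65 = 8b xor 65 = ee
byte 4: (3c xor ed) xor 20 = d1 xor 20 = f1
byte 5: (0a xor 17) xor 37 = 1d xor 37 = 2a
byte 6: (0e xor e1) xor 20 = ef xor 20 = cf
byte 7: (7e xor df) xor 70 = a1 xor 70 = d1
byte 8: (1a xor 2b) xor 61 = 31 xor 61 = 50
byte 9: (1e xor d7) xor 63 = c9 xor 63 = aa
byte 10: (45 xor b7) xor 6b = f2 xor 6b = 99
byte 11: (d2 xor cd) xor 65 = 1f xor 65 = 7a
byte 12: (ef xor bc) xor 74 = 53 xor 74 = 27
byte 13: (f2 xor a1) xor 20 = 53 xor 20 = 73

[8, 95, 143, 238, 241, 42, 207, 209, 80, 170, 153, 122, 39, 115]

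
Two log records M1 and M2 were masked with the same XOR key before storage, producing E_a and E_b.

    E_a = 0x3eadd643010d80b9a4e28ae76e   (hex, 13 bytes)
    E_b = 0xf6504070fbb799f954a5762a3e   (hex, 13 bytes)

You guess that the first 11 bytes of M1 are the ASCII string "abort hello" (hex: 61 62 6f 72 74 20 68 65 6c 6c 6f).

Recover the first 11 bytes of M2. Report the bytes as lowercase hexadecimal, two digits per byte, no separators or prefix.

a99ff9418e9a71259c2b93

First, E_a ⊕ E_b = (M1 ⊕ K) ⊕ (M2 ⊕ K) = M1 ⊕ M2, so the key drops out. Then M2 = (M1 ⊕ M2) ⊕ M1 over the first 11 bytes.
byte 0: (3e ⊕ f6) ⊕ 61 = c8 ⊕ 61 = a9
byte 1: (ad ⊕ 50) ⊕ 62 = fd ⊕ 62 = 9f
byte 2: (d6 ⊕ 40) ⊕ 6f = 96 ⊕ 6f = f9
byte 3: (43 ⊕ 70) ⊕ 72 = 33 ⊕ 72 = 41
byte 4: (01 ⊕ fb) ⊕ 74 = fa ⊕ 74 = 8e
byte 5: (0d ⊕ b7) ⊕ 20 = ba ⊕ 20 = 9a
byte 6: (80 ⊕ 99) ⊕ 68 = 19 ⊕ 68 = 71
byte 7: (b9 ⊕ f9) ⊕ 65 = 40 ⊕ 65 = 25
byte 8: (a4 ⊕ 54) ⊕ 6c = f0 ⊕ 6c = 9c
byte 9: (e2 ⊕ a5) ⊕ 6c = 47 ⊕ 6c = 2b
byte 10: (8a ⊕ 76) ⊕ 6f = fc ⊕ 6f = 93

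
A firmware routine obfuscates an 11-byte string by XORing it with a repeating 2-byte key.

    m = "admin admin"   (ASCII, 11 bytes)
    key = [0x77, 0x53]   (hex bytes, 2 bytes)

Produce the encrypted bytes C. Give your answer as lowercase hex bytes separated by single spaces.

The 2-byte key repeats, so the effective keystream is 77 53 77 53 77 53 77 53 77 53 77.
byte 0:  97 xor 119 =  22
byte 1: 100 xor  83 =  55
byte 2: 109 xor 119 =  26
byte 3: 105 xor  83 =  58
byte 4: 110 xor 119 =  25
byte 5:  32 xor  83 = 115
byte 6:  97 xor 119 =  22
byte 7: 100 xor  83 =  55
byte 8: 109 xor 119 =  26
byte 9: 105 xor  83 =  58
byte 10: 110 xor 119 =  25

16 37 1a 3a 19 73 16 37 1a 3a 19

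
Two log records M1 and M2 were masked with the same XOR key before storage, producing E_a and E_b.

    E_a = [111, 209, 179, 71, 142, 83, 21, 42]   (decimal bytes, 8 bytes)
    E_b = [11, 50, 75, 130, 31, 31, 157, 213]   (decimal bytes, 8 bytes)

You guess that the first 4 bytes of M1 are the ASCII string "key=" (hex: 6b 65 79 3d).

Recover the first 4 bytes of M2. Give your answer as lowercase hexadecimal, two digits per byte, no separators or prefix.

First, E_a ⊕ E_b = (M1 ⊕ K) ⊕ (M2 ⊕ K) = M1 ⊕ M2, so the key drops out. Then M2 = (M1 ⊕ M2) ⊕ M1 over the first 4 bytes.
byte 0: (6f XOR 0b) XOR 6b = 64 XOR 6b = 0f
byte 1: (d1 XOR 32) XOR 65 = e3 XOR 65 = 86
byte 2: (b3 XOR 4b) XOR 79 = f8 XOR 79 = 81
byte 3: (47 XOR 82) XOR 3d = c5 XOR 3d = f8

0f8681f8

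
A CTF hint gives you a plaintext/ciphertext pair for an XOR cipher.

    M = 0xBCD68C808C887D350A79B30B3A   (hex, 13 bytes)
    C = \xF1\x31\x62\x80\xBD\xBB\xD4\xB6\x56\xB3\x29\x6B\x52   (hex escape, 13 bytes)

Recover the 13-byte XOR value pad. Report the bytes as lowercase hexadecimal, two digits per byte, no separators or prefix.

4de7ee003133a9835cca9a6068

Since C = M ⊕ pad, XORing both sides with M gives pad = M ⊕ C.
byte 0: 10111100 XOR 11110001 = 01001101
byte 1: 11010110 XOR 00110001 = 11100111
byte 2: 10001100 XOR 01100010 = 11101110
byte 3: 10000000 XOR 10000000 = 00000000
byte 4: 10001100 XOR 10111101 = 00110001
byte 5: 10001000 XOR 10111011 = 00110011
byte 6: 01111101 XOR 11010100 = 10101001
byte 7: 00110101 XOR 10110110 = 10000011
byte 8: 00001010 XOR 01010110 = 01011100
byte 9: 01111001 XOR 10110011 = 11001010
byte 10: 10110011 XOR 00101001 = 10011010
byte 11: 00001011 XOR 01101011 = 01100000
byte 12: 00111010 XOR 01010010 = 01101000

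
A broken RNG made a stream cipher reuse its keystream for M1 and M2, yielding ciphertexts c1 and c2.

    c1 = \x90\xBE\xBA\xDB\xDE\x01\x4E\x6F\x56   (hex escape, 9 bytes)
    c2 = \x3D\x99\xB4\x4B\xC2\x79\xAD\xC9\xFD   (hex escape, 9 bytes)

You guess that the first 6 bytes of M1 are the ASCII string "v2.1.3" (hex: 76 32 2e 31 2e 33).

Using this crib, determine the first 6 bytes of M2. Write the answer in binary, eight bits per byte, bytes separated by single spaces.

11011011 00010101 00100000 10100001 00110010 01001011

First, c1 ⊕ c2 = (M1 ⊕ K) ⊕ (M2 ⊕ K) = M1 ⊕ M2, so the key drops out. Then M2 = (M1 ⊕ M2) ⊕ M1 over the first 6 bytes.
byte 0: (90 ⊕ 3d) ⊕ 76 = ad ⊕ 76 = db
byte 1: (be ⊕ 99) ⊕ 32 = 27 ⊕ 32 = 15
byte 2: (ba ⊕ b4) ⊕ 2e = 0e ⊕ 2e = 20
byte 3: (db ⊕ 4b) ⊕ 31 = 90 ⊕ 31 = a1
byte 4: (de ⊕ c2) ⊕ 2e = 1c ⊕ 2e = 32
byte 5: (01 ⊕ 79) ⊕ 33 = 78 ⊕ 33 = 4b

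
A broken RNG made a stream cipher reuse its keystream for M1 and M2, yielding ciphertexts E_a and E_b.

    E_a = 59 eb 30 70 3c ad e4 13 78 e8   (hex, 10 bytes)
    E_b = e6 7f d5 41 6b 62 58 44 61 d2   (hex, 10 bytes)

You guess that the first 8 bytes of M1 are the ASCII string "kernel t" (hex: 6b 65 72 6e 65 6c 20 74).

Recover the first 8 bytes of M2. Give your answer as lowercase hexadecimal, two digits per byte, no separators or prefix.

First, E_a ⊕ E_b = (M1 ⊕ K) ⊕ (M2 ⊕ K) = M1 ⊕ M2, so the key drops out. Then M2 = (M1 ⊕ M2) ⊕ M1 over the first 8 bytes.
byte 0: (59 ⊕ e6) ⊕ 6b = bf ⊕ 6b = d4
byte 1: (eb ⊕ 7f) ⊕ 65 = 94 ⊕ 65 = f1
byte 2: (30 ⊕ d5) ⊕ 72 = e5 ⊕ 72 = 97
byte 3: (70 ⊕ 41) ⊕ 6e = 31 ⊕ 6e = 5f
byte 4: (3c ⊕ 6b) ⊕ 65 = 57 ⊕ 65 = 32
byte 5: (ad ⊕ 62) ⊕ 6c = cf ⊕ 6c = a3
byte 6: (e4 ⊕ 58) ⊕ 20 = bc ⊕ 20 = 9c
byte 7: (13 ⊕ 44) ⊕ 74 = 57 ⊕ 74 = 23

d4f1975f32a39c23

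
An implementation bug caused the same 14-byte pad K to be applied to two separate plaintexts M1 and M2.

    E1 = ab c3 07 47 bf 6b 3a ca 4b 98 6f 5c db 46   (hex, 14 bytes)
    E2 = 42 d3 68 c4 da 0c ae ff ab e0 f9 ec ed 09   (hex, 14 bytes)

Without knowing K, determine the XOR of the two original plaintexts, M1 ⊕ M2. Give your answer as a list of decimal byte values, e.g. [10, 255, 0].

E1 ⊕ E2 = (M1 ⊕ K) ⊕ (M2 ⊕ K) = M1 ⊕ M2 — the shared key cancels under XOR.
byte 0: 10101011 ^ 01000010 = 11101001
byte 1: 11000011 ^ 11010011 = 00010000
byte 2: 00000111 ^ 01101000 = 01101111
byte 3: 01000111 ^ 11000100 = 10000011
byte 4: 10111111 ^ 11011010 = 01100101
byte 5: 01101011 ^ 00001100 = 01100111
byte 6: 00111010 ^ 10101110 = 10010100
byte 7: 11001010 ^ 11111111 = 00110101
byte 8: 01001011 ^ 10101011 = 11100000
byte 9: 10011000 ^ 11100000 = 01111000
byte 10: 01101111 ^ 11111001 = 10010110
byte 11: 01011100 ^ 11101100 = 10110000
byte 12: 11011011 ^ 11101101 = 00110110
byte 13: 01000110 ^ 00001001 = 01001111

[233, 16, 111, 131, 101, 103, 148, 53, 224, 120, 150, 176, 54, 79]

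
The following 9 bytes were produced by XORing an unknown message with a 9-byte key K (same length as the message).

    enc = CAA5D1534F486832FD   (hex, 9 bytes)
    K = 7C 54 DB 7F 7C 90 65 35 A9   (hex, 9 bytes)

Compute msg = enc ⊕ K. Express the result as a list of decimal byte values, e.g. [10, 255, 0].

ca ^ 7c = b6
a5 ^ 54 = f1
d1 ^ db = 0a
53 ^ 7f = 2c
4f ^ 7c = 33
48 ^ 90 = d8
68 ^ 65 = 0d
32 ^ 35 = 07
fd ^ a9 = 54

[182, 241, 10, 44, 51, 216, 13, 7, 84]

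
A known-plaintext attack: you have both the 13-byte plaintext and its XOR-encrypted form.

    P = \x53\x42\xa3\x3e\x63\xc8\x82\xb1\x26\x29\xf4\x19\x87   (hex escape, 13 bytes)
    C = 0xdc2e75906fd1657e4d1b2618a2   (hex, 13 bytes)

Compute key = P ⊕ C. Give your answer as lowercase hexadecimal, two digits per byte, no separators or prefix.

Since C = P ⊕ key, XORing both sides with P gives key = P ⊕ C.
53 xor dc = 8f
42 xor 2e = 6c
a3 xor 75 = d6
3e xor 90 = ae
63 xor 6f = 0c
c8 xor d1 = 19
82 xor 65 = e7
b1 xor 7e = cf
26 xor 4d = 6b
29 xor 1b = 32
f4 xor 26 = d2
19 xor 18 = 01
87 xor a2 = 25

8f6cd6ae0c19e7cf6b32d20125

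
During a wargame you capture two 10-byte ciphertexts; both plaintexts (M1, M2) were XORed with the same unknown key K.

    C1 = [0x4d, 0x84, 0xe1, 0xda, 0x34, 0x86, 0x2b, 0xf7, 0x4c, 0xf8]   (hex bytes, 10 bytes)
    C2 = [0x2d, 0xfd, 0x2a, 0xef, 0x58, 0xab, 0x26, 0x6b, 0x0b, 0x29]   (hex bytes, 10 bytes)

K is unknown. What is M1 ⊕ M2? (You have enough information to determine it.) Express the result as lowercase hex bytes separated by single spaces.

60 79 cb 35 6c 2d 0d 9c 47 d1

C1 ⊕ C2 = (M1 ⊕ K) ⊕ (M2 ⊕ K) = M1 ⊕ M2 — the shared key cancels under XOR.
4d ⊕ 2d = 60
84 ⊕ fd = 79
e1 ⊕ 2a = cb
da ⊕ ef = 35
34 ⊕ 58 = 6c
86 ⊕ ab = 2d
2b ⊕ 26 = 0d
f7 ⊕ 6b = 9c
4c ⊕ 0b = 47
f8 ⊕ 29 = d1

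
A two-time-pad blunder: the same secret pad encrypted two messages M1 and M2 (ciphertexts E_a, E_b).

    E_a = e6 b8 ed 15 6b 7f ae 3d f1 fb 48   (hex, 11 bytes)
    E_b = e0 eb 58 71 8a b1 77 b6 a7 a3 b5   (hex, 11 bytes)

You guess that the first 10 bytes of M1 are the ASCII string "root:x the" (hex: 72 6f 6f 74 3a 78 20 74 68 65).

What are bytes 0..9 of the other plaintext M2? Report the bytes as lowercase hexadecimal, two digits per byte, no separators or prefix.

First, E_a ⊕ E_b = (M1 ⊕ K) ⊕ (M2 ⊕ K) = M1 ⊕ M2, so the key drops out. Then M2 = (M1 ⊕ M2) ⊕ M1 over the first 10 bytes.
byte 0: (e6 XOR e0) XOR 72 = 06 XOR 72 = 74
byte 1: (b8 XOR eb) XOR 6f = 53 XOR 6f = 3c
byte 2: (ed XOR 58) XOR 6f = b5 XOR 6f = da
byte 3: (15 XOR 71) XOR 74 = 64 XOR 74 = 10
byte 4: (6b XOR 8a) XOR 3a = e1 XOR 3a = db
byte 5: (7f XOR b1) XOR 78 = ce XOR 78 = b6
byte 6: (ae XOR 77) XOR 20 = d9 XOR 20 = f9
byte 7: (3d XOR b6) XOR 74 = 8b XOR 74 = ff
byte 8: (f1 XOR a7) XOR 68 = 56 XOR 68 = 3e
byte 9: (fb XOR a3) XOR 65 = 58 XOR 65 = 3d

743cda10dbb6f9ff3e3d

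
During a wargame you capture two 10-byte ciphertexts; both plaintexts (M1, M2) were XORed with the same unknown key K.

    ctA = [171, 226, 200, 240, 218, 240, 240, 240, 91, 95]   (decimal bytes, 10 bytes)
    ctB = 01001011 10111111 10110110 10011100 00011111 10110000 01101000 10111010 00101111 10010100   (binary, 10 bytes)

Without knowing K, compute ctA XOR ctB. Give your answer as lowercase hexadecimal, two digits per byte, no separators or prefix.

ctA ⊕ ctB = (M1 ⊕ K) ⊕ (M2 ⊕ K) = M1 ⊕ M2 — the shared key cancels under XOR.
ab xor 4b = e0
e2 xor bf = 5d
c8 xor b6 = 7e
f0 xor 9c = 6c
da xor 1f = c5
f0 xor b0 = 40
f0 xor 68 = 98
f0 xor ba = 4a
5b xor 2f = 74
5f xor 94 = cb

e05d7e6cc540984a74cb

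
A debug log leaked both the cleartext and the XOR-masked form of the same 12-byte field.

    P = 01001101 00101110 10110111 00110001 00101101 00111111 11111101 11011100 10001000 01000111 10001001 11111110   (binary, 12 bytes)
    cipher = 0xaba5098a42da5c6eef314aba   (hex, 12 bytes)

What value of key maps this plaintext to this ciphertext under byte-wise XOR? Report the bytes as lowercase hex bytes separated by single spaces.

Since cipher = P ⊕ key, XORing both sides with P gives key = P ⊕ cipher.
 77 ^ 171 = 230
 46 ^ 165 = 139
183 ^   9 = 190
 49 ^ 138 = 187
 45 ^  66 = 111
 63 ^ 218 = 229
253 ^  92 = 161
220 ^ 110 = 178
136 ^ 239 = 103
 71 ^  49 = 118
137 ^  74 = 195
254 ^ 186 =  68

e6 8b be bb 6f e5 a1 b2 67 76 c3 44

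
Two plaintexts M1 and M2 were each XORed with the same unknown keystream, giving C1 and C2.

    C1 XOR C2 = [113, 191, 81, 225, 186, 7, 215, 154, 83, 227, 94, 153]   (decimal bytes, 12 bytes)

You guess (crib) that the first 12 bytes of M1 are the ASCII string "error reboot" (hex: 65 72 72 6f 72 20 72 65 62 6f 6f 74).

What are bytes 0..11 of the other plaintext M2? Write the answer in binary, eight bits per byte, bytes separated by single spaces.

Since C1 ⊕ C2 = M1 ⊕ M2, XORing with the guessed M1 bytes yields the corresponding M2 bytes: M2 = (C1 ⊕ C2) ⊕ M1.
byte 0: 71 xor 65 = 14
byte 1: bf xor 72 = cd
byte 2: 51 xor 72 = 23
byte 3: e1 xor 6f = 8e
byte 4: ba xor 72 = c8
byte 5: 07 xor 20 = 27
byte 6: d7 xor 72 = a5
byte 7: 9a xor 65 = ff
byte 8: 53 xor 62 = 31
byte 9: e3 xor 6f = 8c
byte 10: 5e xor 6f = 31
byte 11: 99 xor 74 = ed

00010100 11001101 00100011 10001110 11001000 00100111 10100101 11111111 00110001 10001100 00110001 11101101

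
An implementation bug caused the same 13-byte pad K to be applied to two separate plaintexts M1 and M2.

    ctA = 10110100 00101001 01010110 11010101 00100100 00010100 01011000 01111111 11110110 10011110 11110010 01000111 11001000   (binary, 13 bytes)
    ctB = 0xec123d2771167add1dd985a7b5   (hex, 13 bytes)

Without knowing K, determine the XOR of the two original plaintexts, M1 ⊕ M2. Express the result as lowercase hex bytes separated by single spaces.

58 3b 6b f2 55 02 22 a2 eb 47 77 e0 7d

ctA ⊕ ctB = (M1 ⊕ K) ⊕ (M2 ⊕ K) = M1 ⊕ M2 — the shared key cancels under XOR.
b4 xor ec = 58
29 xor 12 = 3b
56 xor 3d = 6b
d5 xor 27 = f2
24 xor 71 = 55
14 xor 16 = 02
58 xor 7a = 22
7f xor dd = a2
f6 xor 1d = eb
9e xor d9 = 47
f2 xor 85 = 77
47 xor a7 = e0
c8 xor b5 = 7d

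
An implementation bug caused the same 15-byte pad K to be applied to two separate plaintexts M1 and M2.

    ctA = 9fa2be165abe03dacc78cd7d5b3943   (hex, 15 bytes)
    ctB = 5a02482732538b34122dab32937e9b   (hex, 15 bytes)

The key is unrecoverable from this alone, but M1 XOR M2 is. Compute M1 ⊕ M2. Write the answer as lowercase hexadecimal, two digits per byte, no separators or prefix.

c5a0f63168ed88eede55664fc847d8

ctA ⊕ ctB = (M1 ⊕ K) ⊕ (M2 ⊕ K) = M1 ⊕ M2 — the shared key cancels under XOR.
byte 0: 9f ⊕ 5a = c5
byte 1: a2 ⊕ 02 = a0
byte 2: be ⊕ 48 = f6
byte 3: 16 ⊕ 27 = 31
byte 4: 5a ⊕ 32 = 68
byte 5: be ⊕ 53 = ed
byte 6: 03 ⊕ 8b = 88
byte 7: da ⊕ 34 = ee
byte 8: cc ⊕ 12 = de
byte 9: 78 ⊕ 2d = 55
byte 10: cd ⊕ ab = 66
byte 11: 7d ⊕ 32 = 4f
byte 12: 5b ⊕ 93 = c8
byte 13: 39 ⊕ 7e = 47
byte 14: 43 ⊕ 9b = d8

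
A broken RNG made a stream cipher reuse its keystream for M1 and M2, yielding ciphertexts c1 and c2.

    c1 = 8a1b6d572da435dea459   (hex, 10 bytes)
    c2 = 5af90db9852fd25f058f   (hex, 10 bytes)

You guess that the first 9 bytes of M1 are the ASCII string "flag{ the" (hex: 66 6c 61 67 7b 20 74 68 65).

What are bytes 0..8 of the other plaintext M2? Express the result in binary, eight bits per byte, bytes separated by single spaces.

10110110 10001110 00000001 10001001 11010011 10101011 10010011 11101001 11000100

First, c1 ⊕ c2 = (M1 ⊕ K) ⊕ (M2 ⊕ K) = M1 ⊕ M2, so the key drops out. Then M2 = (M1 ⊕ M2) ⊕ M1 over the first 9 bytes.
byte 0: (8a ^ 5a) ^ 66 = d0 ^ 66 = b6
byte 1: (1b ^ f9) ^ 6c = e2 ^ 6c = 8e
byte 2: (6d ^ 0d) ^ 61 = 60 ^ 61 = 01
byte 3: (57 ^ b9) ^ 67 = ee ^ 67 = 89
byte 4: (2d ^ 85) ^ 7b = a8 ^ 7b = d3
byte 5: (a4 ^ 2f) ^ 20 = 8b ^ 20 = ab
byte 6: (35 ^ d2) ^ 74 = e7 ^ 74 = 93
byte 7: (de ^ 5f) ^ 68 = 81 ^ 68 = e9
byte 8: (a4 ^ 05) ^ 65 = a1 ^ 65 = c4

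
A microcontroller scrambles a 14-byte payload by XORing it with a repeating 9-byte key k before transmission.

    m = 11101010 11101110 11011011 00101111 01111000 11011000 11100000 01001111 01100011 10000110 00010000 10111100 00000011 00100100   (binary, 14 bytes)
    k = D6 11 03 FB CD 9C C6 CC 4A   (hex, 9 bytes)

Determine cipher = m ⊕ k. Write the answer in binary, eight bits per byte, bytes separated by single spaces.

The 9-byte key repeats, so the effective keystream is d6 11 03 fb cd 9c c6 cc 4a d6 11 03 fb cd.
byte 0: 234 xor 214 =  60
byte 1: 238 xor  17 = 255
byte 2: 219 xor   3 = 216
byte 3:  47 xor 251 = 212
byte 4: 120 xor 205 = 181
byte 5: 216 xor 156 =  68
byte 6: 224 xor 198 =  38
byte 7:  79 xor 204 = 131
byte 8:  99 xor  74 =  41
byte 9: 134 xor 214 =  80
byte 10:  16 xor  17 =   1
byte 11: 188 xor   3 = 191
byte 12:   3 xor 251 = 248
byte 13:  36 xor 205 = 233

00111100 11111111 11011000 11010100 10110101 01000100 00100110 10000011 00101001 01010000 00000001 10111111 11111000 11101001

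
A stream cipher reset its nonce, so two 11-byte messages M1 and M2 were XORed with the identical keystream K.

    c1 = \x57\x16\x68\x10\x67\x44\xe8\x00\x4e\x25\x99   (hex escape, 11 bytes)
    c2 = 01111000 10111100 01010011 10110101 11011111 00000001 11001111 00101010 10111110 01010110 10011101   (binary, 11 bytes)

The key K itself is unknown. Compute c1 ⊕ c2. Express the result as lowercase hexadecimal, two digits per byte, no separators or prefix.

2faa3ba5b845272af07304

c1 ⊕ c2 = (M1 ⊕ K) ⊕ (M2 ⊕ K) = M1 ⊕ M2 — the shared key cancels under XOR.
 87 XOR 120 =  47
 22 XOR 188 = 170
104 XOR  83 =  59
 16 XOR 181 = 165
103 XOR 223 = 184
 68 XOR   1 =  69
232 XOR 207 =  39
  0 XOR  42 =  42
 78 XOR 190 = 240
 37 XOR  86 = 115
153 XOR 157 =   4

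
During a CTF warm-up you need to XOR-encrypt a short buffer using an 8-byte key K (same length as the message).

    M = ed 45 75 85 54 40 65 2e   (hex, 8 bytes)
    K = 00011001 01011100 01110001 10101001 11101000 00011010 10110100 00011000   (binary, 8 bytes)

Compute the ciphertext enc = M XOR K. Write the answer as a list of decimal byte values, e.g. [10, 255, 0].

XOR is its own inverse, so applying the key byte-wise gives the result directly.
11101101 XOR 00011001 = 11110100
01000101 XOR 01011100 = 00011001
01110101 XOR 01110001 = 00000100
10000101 XOR 10101001 = 00101100
01010100 XOR 11101000 = 10111100
01000000 XOR 00011010 = 01011010
01100101 XOR 10110100 = 11010001
00101110 XOR 00011000 = 00110110

[244, 25, 4, 44, 188, 90, 209, 54]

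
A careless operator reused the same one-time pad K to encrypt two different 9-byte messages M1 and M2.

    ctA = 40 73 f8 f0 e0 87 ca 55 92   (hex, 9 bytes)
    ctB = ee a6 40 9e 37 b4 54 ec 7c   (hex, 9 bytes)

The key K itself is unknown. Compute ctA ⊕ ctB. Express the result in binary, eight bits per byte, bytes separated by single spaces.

10101110 11010101 10111000 01101110 11010111 00110011 10011110 10111001 11101110

ctA ⊕ ctB = (M1 ⊕ K) ⊕ (M2 ⊕ K) = M1 ⊕ M2 — the shared key cancels under XOR.
byte 0: 40 ⊕ ee = ae
byte 1: 73 ⊕ a6 = d5
byte 2: f8 ⊕ 40 = b8
byte 3: f0 ⊕ 9e = 6e
byte 4: e0 ⊕ 37 = d7
byte 5: 87 ⊕ b4 = 33
byte 6: ca ⊕ 54 = 9e
byte 7: 55 ⊕ ec = b9
byte 8: 92 ⊕ 7c = ee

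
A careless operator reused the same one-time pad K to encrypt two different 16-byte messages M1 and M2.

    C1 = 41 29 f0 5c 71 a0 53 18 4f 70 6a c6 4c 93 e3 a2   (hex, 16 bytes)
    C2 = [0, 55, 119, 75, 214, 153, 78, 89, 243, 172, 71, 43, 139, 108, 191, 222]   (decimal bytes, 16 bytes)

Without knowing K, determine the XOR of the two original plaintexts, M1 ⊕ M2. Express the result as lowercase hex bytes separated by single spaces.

C1 ⊕ C2 = (M1 ⊕ K) ⊕ (M2 ⊕ K) = M1 ⊕ M2 — the shared key cancels under XOR.
byte 0:  65 ⊕   0 =  65
byte 1:  41 ⊕  55 =  30
byte 2: 240 ⊕ 119 = 135
byte 3:  92 ⊕  75 =  23
byte 4: 113 ⊕ 214 = 167
byte 5: 160 ⊕ 153 =  57
byte 6:  83 ⊕  78 =  29
byte 7:  24 ⊕  89 =  65
byte 8:  79 ⊕ 243 = 188
byte 9: 112 ⊕ 172 = 220
byte 10: 106 ⊕  71 =  45
byte 11: 198 ⊕  43 = 237
byte 12:  76 ⊕ 139 = 199
byte 13: 147 ⊕ 108 = 255
byte 14: 227 ⊕ 191 =  92
byte 15: 162 ⊕ 222 = 124

41 1e 87 17 a7 39 1d 41 bc dc 2d ed c7 ff 5c 7c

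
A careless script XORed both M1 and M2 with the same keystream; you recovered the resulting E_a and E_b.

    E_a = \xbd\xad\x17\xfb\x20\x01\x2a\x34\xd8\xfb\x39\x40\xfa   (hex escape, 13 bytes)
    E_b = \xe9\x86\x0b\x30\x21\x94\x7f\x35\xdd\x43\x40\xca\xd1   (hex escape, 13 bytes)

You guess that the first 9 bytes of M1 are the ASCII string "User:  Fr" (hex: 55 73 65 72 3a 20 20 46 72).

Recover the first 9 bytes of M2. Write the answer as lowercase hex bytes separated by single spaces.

First, E_a ⊕ E_b = (M1 ⊕ K) ⊕ (M2 ⊕ K) = M1 ⊕ M2, so the key drops out. Then M2 = (M1 ⊕ M2) ⊕ M1 over the first 9 bytes.
byte 0: (bd XOR e9) XOR 55 = 54 XOR 55 = 01
byte 1: (ad XOR 86) XOR 73 = 2b XOR 73 = 58
byte 2: (17 XOR 0b) XOR 65 = 1c XOR 65 = 79
byte 3: (fb XOR 30) XOR 72 = cb XOR 72 = b9
byte 4: (20 XOR 21) XOR 3a = 01 XOR 3a = 3b
byte 5: (01 XOR 94) XOR 20 = 95 XOR 20 = b5
byte 6: (2a XOR 7f) XOR 20 = 55 XOR 20 = 75
byte 7: (34 XOR 35) XOR 46 = 01 XOR 46 = 47
byte 8: (d8 XOR dd) XOR 72 = 05 XOR 72 = 77

01 58 79 b9 3b b5 75 47 77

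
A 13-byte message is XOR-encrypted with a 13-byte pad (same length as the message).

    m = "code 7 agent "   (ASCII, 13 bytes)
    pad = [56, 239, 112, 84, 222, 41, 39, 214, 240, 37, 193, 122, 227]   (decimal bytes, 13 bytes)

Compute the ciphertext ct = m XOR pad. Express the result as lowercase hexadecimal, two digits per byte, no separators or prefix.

5b801431fe1e07b79740af0ec3

byte 0: 63 XOR 38 = 5b
byte 1: 6f XOR ef = 80
byte 2: 64 XOR 70 = 14
byte 3: 65 XOR 54 = 31
byte 4: 20 XOR de = fe
byte 5: 37 XOR 29 = 1e
byte 6: 20 XOR 27 = 07
byte 7: 61 XOR d6 = b7
byte 8: 67 XOR f0 = 97
byte 9: 65 XOR 25 = 40
byte 10: 6e XOR c1 = af
byte 11: 74 XOR 7a = 0e
byte 12: 20 XOR e3 = c3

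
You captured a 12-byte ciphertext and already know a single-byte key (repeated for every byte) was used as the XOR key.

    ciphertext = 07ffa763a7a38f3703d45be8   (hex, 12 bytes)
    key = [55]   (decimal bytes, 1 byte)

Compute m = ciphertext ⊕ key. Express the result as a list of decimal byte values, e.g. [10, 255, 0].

The 1-byte key repeats, so the effective keystream is 37 37 37 37 37 37 37 37 37 37 37 37.
byte 0:   7 ^  55 =  48
byte 1: 255 ^  55 = 200
byte 2: 167 ^  55 = 144
byte 3:  99 ^  55 =  84
byte 4: 167 ^  55 = 144
byte 5: 163 ^  55 = 148
byte 6: 143 ^  55 = 184
byte 7:  55 ^  55 =   0
byte 8:   3 ^  55 =  52
byte 9: 212 ^  55 = 227
byte 10:  91 ^  55 = 108
byte 11: 232 ^  55 = 223

[48, 200, 144, 84, 144, 148, 184, 0, 52, 227, 108, 223]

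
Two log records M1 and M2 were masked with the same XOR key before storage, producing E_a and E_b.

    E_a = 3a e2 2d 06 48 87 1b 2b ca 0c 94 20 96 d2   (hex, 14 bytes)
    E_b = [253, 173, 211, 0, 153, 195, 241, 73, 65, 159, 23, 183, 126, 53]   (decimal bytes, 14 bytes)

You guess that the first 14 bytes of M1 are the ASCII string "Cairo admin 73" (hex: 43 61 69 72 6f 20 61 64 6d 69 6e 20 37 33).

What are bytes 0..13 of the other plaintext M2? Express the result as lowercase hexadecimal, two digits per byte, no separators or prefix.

842e9774be648b06e6faedb7dfd4

First, E_a ⊕ E_b = (M1 ⊕ K) ⊕ (M2 ⊕ K) = M1 ⊕ M2, so the key drops out. Then M2 = (M1 ⊕ M2) ⊕ M1 over the first 14 bytes.
byte 0: (3a ⊕ fd) ⊕ 43 = c7 ⊕ 43 = 84
byte 1: (e2 ⊕ ad) ⊕ 61 = 4f ⊕ 61 = 2e
byte 2: (2d ⊕ d3) ⊕ 69 = fe ⊕ 69 = 97
byte 3: (06 ⊕ 00) ⊕ 72 = 06 ⊕ 72 = 74
byte 4: (48 ⊕ 99) ⊕ 6f = d1 ⊕ 6f = be
byte 5: (87 ⊕ c3) ⊕ 20 = 44 ⊕ 20 = 64
byte 6: (1b ⊕ f1) ⊕ 61 = ea ⊕ 61 = 8b
byte 7: (2b ⊕ 49) ⊕ 64 = 62 ⊕ 64 = 06
byte 8: (ca ⊕ 41) ⊕ 6d = 8b ⊕ 6d = e6
byte 9: (0c ⊕ 9f) ⊕ 69 = 93 ⊕ 69 = fa
byte 10: (94 ⊕ 17) ⊕ 6e = 83 ⊕ 6e = ed
byte 11: (20 ⊕ b7) ⊕ 20 = 97 ⊕ 20 = b7
byte 12: (96 ⊕ 7e) ⊕ 37 = e8 ⊕ 37 = df
byte 13: (d2 ⊕ 35) ⊕ 33 = e7 ⊕ 33 = d4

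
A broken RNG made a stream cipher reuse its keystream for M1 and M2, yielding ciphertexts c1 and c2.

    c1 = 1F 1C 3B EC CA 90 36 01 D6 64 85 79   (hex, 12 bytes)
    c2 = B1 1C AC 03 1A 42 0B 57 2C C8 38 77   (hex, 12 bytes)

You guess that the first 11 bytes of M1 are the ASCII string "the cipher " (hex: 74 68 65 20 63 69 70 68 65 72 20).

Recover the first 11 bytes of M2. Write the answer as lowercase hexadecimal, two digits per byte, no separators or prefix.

da68f2cfb3bb4d3e9fde9d

First, c1 ⊕ c2 = (M1 ⊕ K) ⊕ (M2 ⊕ K) = M1 ⊕ M2, so the key drops out. Then M2 = (M1 ⊕ M2) ⊕ M1 over the first 11 bytes.
byte 0: (1f ⊕ b1) ⊕ 74 = ae ⊕ 74 = da
byte 1: (1c ⊕ 1c) ⊕ 68 = 00 ⊕ 68 = 68
byte 2: (3b ⊕ ac) ⊕ 65 = 97 ⊕ 65 = f2
byte 3: (ec ⊕ 03) ⊕ 20 = ef ⊕ 20 = cf
byte 4: (ca ⊕ 1a) ⊕ 63 = d0 ⊕ 63 = b3
byte 5: (90 ⊕ 42) ⊕ 69 = d2 ⊕ 69 = bb
byte 6: (36 ⊕ 0b) ⊕ 70 = 3d ⊕ 70 = 4d
byte 7: (01 ⊕ 57) ⊕ 68 = 56 ⊕ 68 = 3e
byte 8: (d6 ⊕ 2c) ⊕ 65 = fa ⊕ 65 = 9f
byte 9: (64 ⊕ c8) ⊕ 72 = ac ⊕ 72 = de
byte 10: (85 ⊕ 38) ⊕ 20 = bd ⊕ 20 = 9d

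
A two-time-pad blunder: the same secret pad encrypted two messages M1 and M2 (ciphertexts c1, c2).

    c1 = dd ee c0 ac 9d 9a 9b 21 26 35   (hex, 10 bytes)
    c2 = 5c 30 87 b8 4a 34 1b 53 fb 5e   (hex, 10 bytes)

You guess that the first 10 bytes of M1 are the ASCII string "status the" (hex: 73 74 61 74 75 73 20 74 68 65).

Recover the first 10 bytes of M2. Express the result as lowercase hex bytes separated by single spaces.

f2 aa 26 60 a2 dd a0 06 b5 0e

First, c1 ⊕ c2 = (M1 ⊕ K) ⊕ (M2 ⊕ K) = M1 ⊕ M2, so the key drops out. Then M2 = (M1 ⊕ M2) ⊕ M1 over the first 10 bytes.
byte 0: (dd ^ 5c) ^ 73 = 81 ^ 73 = f2
byte 1: (ee ^ 30) ^ 74 = de ^ 74 = aa
byte 2: (c0 ^ 87) ^ 61 = 47 ^ 61 = 26
byte 3: (ac ^ b8) ^ 74 = 14 ^ 74 = 60
byte 4: (9d ^ 4a) ^ 75 = d7 ^ 75 = a2
byte 5: (9a ^ 34) ^ 73 = ae ^ 73 = dd
byte 6: (9b ^ 1b) ^ 20 = 80 ^ 20 = a0
byte 7: (21 ^ 53) ^ 74 = 72 ^ 74 = 06
byte 8: (26 ^ fb) ^ 68 = dd ^ 68 = b5
byte 9: (35 ^ 5e) ^ 65 = 6b ^ 65 = 0e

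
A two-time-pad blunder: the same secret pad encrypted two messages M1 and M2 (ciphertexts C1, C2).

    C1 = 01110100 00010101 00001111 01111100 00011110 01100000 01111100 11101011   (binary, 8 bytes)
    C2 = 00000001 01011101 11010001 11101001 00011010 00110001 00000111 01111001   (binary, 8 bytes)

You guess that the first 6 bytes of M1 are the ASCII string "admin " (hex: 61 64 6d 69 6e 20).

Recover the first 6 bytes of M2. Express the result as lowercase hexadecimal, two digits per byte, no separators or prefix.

142cb3fc6a71

First, C1 ⊕ C2 = (M1 ⊕ K) ⊕ (M2 ⊕ K) = M1 ⊕ M2, so the key drops out. Then M2 = (M1 ⊕ M2) ⊕ M1 over the first 6 bytes.
byte 0: (74 ^ 01) ^ 61 = 75 ^ 61 = 14
byte 1: (15 ^ 5d) ^ 64 = 48 ^ 64 = 2c
byte 2: (0f ^ d1) ^ 6d = de ^ 6d = b3
byte 3: (7c ^ e9) ^ 69 = 95 ^ 69 = fc
byte 4: (1e ^ 1a) ^ 6e = 04 ^ 6e = 6a
byte 5: (60 ^ 31) ^ 20 = 51 ^ 20 = 71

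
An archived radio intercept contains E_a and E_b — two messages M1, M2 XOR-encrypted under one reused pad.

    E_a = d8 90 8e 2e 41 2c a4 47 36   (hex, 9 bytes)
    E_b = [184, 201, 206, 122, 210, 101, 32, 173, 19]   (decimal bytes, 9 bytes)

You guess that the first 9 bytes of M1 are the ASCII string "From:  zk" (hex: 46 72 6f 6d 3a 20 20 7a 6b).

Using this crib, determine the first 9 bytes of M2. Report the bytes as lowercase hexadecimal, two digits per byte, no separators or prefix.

262b2f39a969a4904e

First, E_a ⊕ E_b = (M1 ⊕ K) ⊕ (M2 ⊕ K) = M1 ⊕ M2, so the key drops out. Then M2 = (M1 ⊕ M2) ⊕ M1 over the first 9 bytes.
byte 0: (d8 xor b8) xor 46 = 60 xor 46 = 26
byte 1: (90 xor c9) xor 72 = 59 xor 72 = 2b
byte 2: (8e xor ce) xor 6f = 40 xor 6f = 2f
byte 3: (2e xor 7a) xor 6d = 54 xor 6d = 39
byte 4: (41 xor d2) xor 3a = 93 xor 3a = a9
byte 5: (2c xor 65) xor 20 = 49 xor 20 = 69
byte 6: (a4 xor 20) xor 20 = 84 xor 20 = a4
byte 7: (47 xor ad) xor 7a = ea xor 7a = 90
byte 8: (36 xor 13) xor 6b = 25 xor 6b = 4e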